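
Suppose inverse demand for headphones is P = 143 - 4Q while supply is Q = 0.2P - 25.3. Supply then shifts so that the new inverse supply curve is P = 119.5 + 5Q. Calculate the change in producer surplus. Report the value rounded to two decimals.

Rewriting supply in inverse form: P = 126.5 + 5Q.
Initial equilibrium: Q_0 = 1.8333, P_0 = 135.6667; CS_0 = (1/2)(1.8333)(7.3333) = 6.7222, PS_0 = (1/2)(1.8333)(9.1667) = 8.4028.
New equilibrium: 143 - 4Q = 119.5 + 5Q gives Q_1 = 2.6111, P_1 = 132.5556; CS_1 = 13.6358, PS_1 = 17.0448.
Change in producer surplus = 17.0448 - 8.4028 = 8.642.

8.64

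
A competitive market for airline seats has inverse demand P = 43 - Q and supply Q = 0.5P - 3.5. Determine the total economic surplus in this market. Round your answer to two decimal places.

216.00

Rewriting supply in inverse form: P = 7 + 2Q.
Set 43 - Q = 7 + 2Q, which gives 36 = 3Q, so Q* = 12 and P* = 43 - (12) = 31.
CS = (1/2)(12)(12) = 72 and PS = (1/2)(12)(24) = 144, so total surplus = 216.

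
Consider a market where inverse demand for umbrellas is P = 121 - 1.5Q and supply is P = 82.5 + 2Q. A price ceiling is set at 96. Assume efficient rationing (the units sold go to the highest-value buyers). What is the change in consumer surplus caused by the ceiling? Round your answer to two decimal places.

Without the control, 121 - 1.5Q = 82.5 + 2Q so Q* = 11 and P* = 104.5.
At the ceiling price 96, quantity supplied is (96 - 82.5)/2 = 6.75; supply is the short side, so Q = 6.75 trades at P = 96.
CS goes from (1/2)(11)(16.5) = 90.75 to 134.5781 (computed as (121 - 96)(6.75) - (1/2)(1.5)(6.75)^2), a change of 43.8281.

43.83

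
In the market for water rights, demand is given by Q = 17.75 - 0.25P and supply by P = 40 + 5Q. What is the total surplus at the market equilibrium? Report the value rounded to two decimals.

Rewriting demand in inverse form: P = 71 - 4Q.
Set 71 - 4Q = 40 + 5Q, which gives 31 = 9Q, so Q* = 3.4444 and P* = 71 - 4(3.4444) = 57.2222.
Total surplus is the full triangle between the curves from 0 to Q*: (1/2)(3.4444)(71 - 40) = 53.3889.

53.39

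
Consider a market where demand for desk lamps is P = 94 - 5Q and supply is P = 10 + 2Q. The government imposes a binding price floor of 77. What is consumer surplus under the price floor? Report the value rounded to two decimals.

28.90

Free-market equilibrium: 94 - 5Q = 10 + 2Q gives Q* = 12, P* = 34.
At the floor price 77, quantity demanded is (94 - 77)/5 = 3.4; demand is the short side, so Q = 3.4 trades at P = 77.
CS is the triangle under demand above 77: (1/2)(3.4)(94 - 77) = 28.9.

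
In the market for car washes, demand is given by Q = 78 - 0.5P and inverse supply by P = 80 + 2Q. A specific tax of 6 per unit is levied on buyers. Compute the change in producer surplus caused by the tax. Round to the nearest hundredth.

-54.75

Rewriting demand in inverse form: P = 156 - 2Q.
Pre-tax equilibrium: 156 - 2Q = 80 + 2Q gives Q* = 19, P* = 118.
A tax on buyers shifts demand down by 6: (156 - 6) - 2Q = 80 + 2Q, so Q_t = 17.5. Buyers pay P_b = 121; sellers receive P_s = P_b - 6 = 115.
Producers lose the trapezoid between P_s and P* out to Q_t plus the triangle from Q_t to Q*: change in PS = 306.25 - 361 = -54.75.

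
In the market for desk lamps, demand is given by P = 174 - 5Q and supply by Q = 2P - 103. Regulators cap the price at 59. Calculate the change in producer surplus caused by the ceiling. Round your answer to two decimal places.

Rewriting supply in inverse form: P = 51.5 + 0.5Q.
Free-market equilibrium: 174 - 5Q = 51.5 + 0.5Q gives Q* = 22.2727, P* = 62.6364.
At P = 59, sellers supply (59 - 51.5)/0.5 = 15 while buyers want more, so the quantity traded is 15 at price 59.
PS goes from (1/2)(22.2727)(11.1364) = 124.0186 to 56.25 (computed as (59 - 51.5)(15) - (1/2)(0.5)(15)^2), a change of -67.7686.

-67.77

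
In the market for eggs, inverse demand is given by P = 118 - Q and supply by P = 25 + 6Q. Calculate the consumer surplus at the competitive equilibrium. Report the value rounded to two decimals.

88.26

Set 118 - Q = 25 + 6Q, which gives 93 = 7Q, so Q* = 13.2857 and P* = 118 - (13.2857) = 104.7143.
CS is the area between the demand curve and P* from 0 to Q*: (1/2)(13.2857)(13.2857) = 88.2551.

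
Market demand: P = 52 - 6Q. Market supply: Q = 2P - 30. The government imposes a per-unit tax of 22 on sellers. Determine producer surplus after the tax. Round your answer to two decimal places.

1.33

Rewriting supply in inverse form: P = 15 + 0.5Q.
Pre-tax equilibrium: 52 - 6Q = 15 + 0.5Q gives Q* = 5.6923, P* = 17.8462.
With the tax, sellers need 22 more per unit: 52 - 6Q = 15 + 0.5Q + 22, so Q_t = 2.3077. Buyers pay P_b = 38.1538; sellers receive P_s = P_b - 22 = 16.1538.
PS = (1/2)(Q_t)(P_s - 15) = (1/2)(2.3077)(1.1538) = 1.3314.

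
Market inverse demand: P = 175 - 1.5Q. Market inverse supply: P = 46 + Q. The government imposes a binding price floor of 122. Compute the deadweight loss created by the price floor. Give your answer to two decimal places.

Free-market equilibrium: 175 - 1.5Q = 46 + Q gives Q* = 51.6, P* = 97.6.
At the floor price 122, quantity demanded is (175 - 122)/1.5 = 35.3333; demand is the short side, so Q = 35.3333 trades at P = 122.
At Q = 35.3333 the demand price is 122 and the supply price is 81.3333. Deadweight loss is the triangle between the curves from 35.3333 to 51.6: (1/2)(122 - 81.3333)(51.6 - 35.3333) = 330.7556.

330.76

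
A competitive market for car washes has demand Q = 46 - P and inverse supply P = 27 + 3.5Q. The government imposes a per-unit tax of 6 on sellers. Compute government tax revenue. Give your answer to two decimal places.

17.33

Rewriting demand in inverse form: P = 46 - Q.
Without the tax, 46 - Q = 27 + 3.5Q so Q* = 4.2222 and P* = 41.7778.
With the tax, sellers need 6 more per unit: 46 - Q = 27 + 3.5Q + 6, so Q_t = 2.8889. Buyers pay P_b = 43.1111; sellers receive P_s = P_b - 6 = 37.1111.
Tax revenue = t x Q_t = 6 x 2.8889 = 17.3333.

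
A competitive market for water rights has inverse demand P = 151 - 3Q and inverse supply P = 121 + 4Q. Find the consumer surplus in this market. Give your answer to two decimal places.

27.55

Setting demand equal to supply, 30 = 7Q, so Q* = 4.2857 and P* = 138.1429.
The demand choke price is 151, so CS = (1/2)(Q*)(151 - P*) = (1/2)(4.2857)(12.8571) = 27.551.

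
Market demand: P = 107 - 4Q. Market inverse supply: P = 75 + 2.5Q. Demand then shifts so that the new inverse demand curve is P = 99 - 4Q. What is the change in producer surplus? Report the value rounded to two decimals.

Initial equilibrium: Q_0 = 4.9231, P_0 = 87.3077; CS_0 = (1/2)(4.9231)(19.6923) = 48.4734, PS_0 = (1/2)(4.9231)(12.3077) = 30.2959.
New equilibrium: 99 - 4Q = 75 + 2.5Q gives Q_1 = 3.6923, P_1 = 84.2308; CS_1 = 27.2663, PS_1 = 17.0414.
Change in producer surplus = 17.0414 - 30.2959 = -13.2544.

-13.25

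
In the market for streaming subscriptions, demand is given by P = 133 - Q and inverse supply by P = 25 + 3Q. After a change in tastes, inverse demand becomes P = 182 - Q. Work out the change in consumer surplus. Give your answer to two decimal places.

Initial equilibrium: Q_0 = 27, P_0 = 106; CS_0 = (1/2)(27)(27) = 364.5, PS_0 = (1/2)(27)(81) = 1093.5.
New equilibrium: 182 - Q = 25 + 3Q gives Q_1 = 39.25, P_1 = 142.75; CS_1 = 770.2812, PS_1 = 2310.8438.
Change in consumer surplus = 770.2812 - 364.5 = 405.7812.

405.78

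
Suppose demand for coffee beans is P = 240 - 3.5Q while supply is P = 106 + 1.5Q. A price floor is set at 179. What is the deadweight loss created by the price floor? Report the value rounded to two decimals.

219.56

Without the control, 240 - 3.5Q = 106 + 1.5Q so Q* = 26.8 and P* = 146.2.
At P = 179, buyers demand (240 - 179)/3.5 = 17.4286 while sellers would supply more, so the quantity traded is 17.4286 at price 179.
At Q = 17.4286 the demand price is 179 and the supply price is 132.1429. Deadweight loss is the triangle between the curves from 17.4286 to 26.8: (1/2)(179 - 132.1429)(26.8 - 17.4286) = 219.5592.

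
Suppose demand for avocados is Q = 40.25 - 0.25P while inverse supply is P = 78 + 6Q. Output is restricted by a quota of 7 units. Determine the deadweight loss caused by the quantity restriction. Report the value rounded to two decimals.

8.45

Rewriting demand in inverse form: P = 161 - 4Q.
Unrestricted equilibrium: Q* = (161 - 78)/(4 + 6) = 8.3.
At Q = 7 the demand price is 161 - 4(7) = 133 and the supply price is 78 + 6(7) = 120.
DWL = (1/2)(gap between curves at 7) x (Q* - 7) = (1/2)(13)(1.3) = 8.45.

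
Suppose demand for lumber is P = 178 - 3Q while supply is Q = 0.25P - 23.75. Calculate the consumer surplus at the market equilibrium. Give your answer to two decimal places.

210.89

Rewriting supply in inverse form: P = 95 + 4Q.
Set 178 - 3Q = 95 + 4Q, which gives 83 = 7Q, so Q* = 11.8571 and P* = 178 - 3(11.8571) = 142.4286.
Consumer surplus is the triangle under demand above P*: (1/2)(11.8571)(178 - 142.4286) = (1/2)(11.8571)(35.5714) = 210.8878.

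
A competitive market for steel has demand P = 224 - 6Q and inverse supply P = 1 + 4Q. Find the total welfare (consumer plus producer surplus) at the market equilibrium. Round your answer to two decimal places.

Set 224 - 6Q = 1 + 4Q, which gives 223 = 10Q, so Q* = 22.3 and P* = 224 - 6(22.3) = 90.2.
CS = (1/2)(22.3)(133.8) = 1491.87 and PS = (1/2)(22.3)(89.2) = 994.58, so total surplus = 2486.45.

2486.45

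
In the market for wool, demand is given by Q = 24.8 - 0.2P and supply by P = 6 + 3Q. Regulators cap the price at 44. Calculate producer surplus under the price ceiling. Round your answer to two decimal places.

Rewriting demand in inverse form: P = 124 - 5Q.
Without the control, 124 - 5Q = 6 + 3Q so Q* = 14.75 and P* = 50.25.
At the ceiling price 44, quantity supplied is (44 - 6)/3 = 12.6667; supply is the short side, so Q = 12.6667 trades at P = 44.
PS is the triangle above supply below 44: (1/2)(12.6667)(44 - 6) = 240.6667.

240.67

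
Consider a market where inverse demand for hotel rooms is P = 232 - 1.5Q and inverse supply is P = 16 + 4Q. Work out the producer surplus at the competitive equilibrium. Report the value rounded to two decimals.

Equilibrium: 232 - 1.5Q = 16 + 4Q, so Q* = 39.2727 and P* = 173.0909.
PS is the area between P* and the supply curve from 0 to Q*: (1/2)(39.2727)(157.0909) = 3084.6942.

3084.69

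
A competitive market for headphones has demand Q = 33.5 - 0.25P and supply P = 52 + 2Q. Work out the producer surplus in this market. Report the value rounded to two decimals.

186.78

Rewriting demand in inverse form: P = 134 - 4Q.
Set 134 - 4Q = 52 + 2Q, which gives 82 = 6Q, so Q* = 13.6667 and P* = 134 - 4(13.6667) = 79.3333.
Producer surplus is the triangle above supply below P*: (1/2)(13.6667)(79.3333 - 52) = (1/2)(13.6667)(27.3333) = 186.7778.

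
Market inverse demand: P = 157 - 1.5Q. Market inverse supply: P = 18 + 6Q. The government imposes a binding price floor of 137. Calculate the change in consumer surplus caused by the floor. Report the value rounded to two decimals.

-124.28

Without the control, 157 - 1.5Q = 18 + 6Q so Q* = 18.5333 and P* = 129.2.
At P = 137, buyers demand (157 - 137)/1.5 = 13.3333 while sellers would supply more, so the quantity traded is 13.3333 at price 137.
CS goes from (1/2)(18.5333)(27.8) = 257.6133 to 133.3333 (computed as (157 - 137)(13.3333) - (1/2)(1.5)(13.3333)^2), a change of -124.28.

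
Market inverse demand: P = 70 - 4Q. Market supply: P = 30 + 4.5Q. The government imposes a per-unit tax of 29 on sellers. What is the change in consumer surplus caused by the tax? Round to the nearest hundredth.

Pre-tax equilibrium: 70 - 4Q = 30 + 4.5Q gives Q* = 4.7059, P* = 51.1765.
With the tax, sellers need 29 more per unit: 70 - 4Q = 30 + 4.5Q + 29, so Q_t = 1.2941. Buyers pay P_b = 64.8235; sellers receive P_s = P_b - 29 = 35.8235.
CS falls from (1/2)(4.7059)(18.8235) = 44.2907 to (1/2)(1.2941)(5.1765) = 3.3495, a change of -40.9412.

-40.94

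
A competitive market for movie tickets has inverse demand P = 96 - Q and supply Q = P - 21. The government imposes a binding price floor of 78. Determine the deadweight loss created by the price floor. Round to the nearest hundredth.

380.25

Rewriting supply in inverse form: P = 21 + Q.
Free-market equilibrium: 96 - Q = 21 + Q gives Q* = 37.5, P* = 58.5.
At P = 78, buyers demand (96 - 78)/1 = 18 while sellers would supply more, so the quantity traded is 18 at price 78.
The lost-trades triangle has base Q* - 18 = 19.5 and height equal to the gap between the curves at Q = 18, which is 78 - 39 = 39. DWL = (1/2)(19.5)(39) = 380.25.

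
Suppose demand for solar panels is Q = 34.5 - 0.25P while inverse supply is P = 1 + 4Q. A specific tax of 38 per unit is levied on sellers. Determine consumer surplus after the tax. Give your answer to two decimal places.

Rewriting demand in inverse form: P = 138 - 4Q.
Pre-tax equilibrium: 138 - 4Q = 1 + 4Q gives Q* = 17.125, P* = 69.5.
A tax on sellers shifts supply up by 38: 138 - 4Q = 1 + 4Q + 38, so Q_t = 12.375. Buyers pay P_b = 88.5; sellers receive P_s = P_b - 38 = 50.5.
CS = (1/2)(Q_t)(138 - P_b) = (1/2)(12.375)(49.5) = 306.2812.

306.28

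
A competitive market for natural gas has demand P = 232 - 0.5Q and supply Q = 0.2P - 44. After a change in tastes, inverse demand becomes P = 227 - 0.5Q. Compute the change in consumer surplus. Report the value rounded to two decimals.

Rewriting supply in inverse form: P = 220 + 5Q.
Initial equilibrium: Q_0 = 2.1818, P_0 = 230.9091; CS_0 = (1/2)(2.1818)(1.0909) = 1.1901, PS_0 = (1/2)(2.1818)(10.9091) = 11.9008.
New equilibrium: 227 - 0.5Q = 220 + 5Q gives Q_1 = 1.2727, P_1 = 226.3636; CS_1 = 0.405, PS_1 = 4.0496.
Change in consumer surplus = 0.405 - 1.1901 = -0.7851.

-0.79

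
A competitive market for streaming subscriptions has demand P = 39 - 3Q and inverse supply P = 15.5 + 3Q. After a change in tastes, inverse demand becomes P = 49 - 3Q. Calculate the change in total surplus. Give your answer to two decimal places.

Initial equilibrium: Q_0 = 3.9167, P_0 = 27.25; CS_0 = (1/2)(3.9167)(11.75) = 23.0104, PS_0 = (1/2)(3.9167)(11.75) = 23.0104.
New equilibrium: 49 - 3Q = 15.5 + 3Q gives Q_1 = 5.5833, P_1 = 32.25; CS_1 = 46.7604, PS_1 = 46.7604.
Change in total surplus = (46.7604 + 46.7604) - (23.0104 + 23.0104) = 47.5.

47.50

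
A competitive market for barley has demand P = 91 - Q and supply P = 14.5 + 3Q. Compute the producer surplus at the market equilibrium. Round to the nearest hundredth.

Setting demand equal to supply, 76.5 = 4Q, so Q* = 19.125 and P* = 71.875.
The supply curve's price intercept is 14.5, so PS = (1/2)(Q*)(P* - 14.5) = (1/2)(19.125)(57.375) = 548.6484.

548.65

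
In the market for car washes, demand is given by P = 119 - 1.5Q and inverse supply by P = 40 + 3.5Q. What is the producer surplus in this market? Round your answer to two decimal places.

436.87

Set 119 - 1.5Q = 40 + 3.5Q, which gives 79 = 5Q, so Q* = 15.8 and P* = 119 - 1.5(15.8) = 95.3.
The supply curve's price intercept is 40, so PS = (1/2)(Q*)(P* - 40) = (1/2)(15.8)(55.3) = 436.87.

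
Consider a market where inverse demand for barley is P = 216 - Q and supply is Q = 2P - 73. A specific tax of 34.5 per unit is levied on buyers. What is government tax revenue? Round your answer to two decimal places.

3335.00

Rewriting supply in inverse form: P = 36.5 + 0.5Q.
Without the tax, 216 - Q = 36.5 + 0.5Q so Q* = 119.6667 and P* = 96.3333.
With the tax, buyers' net willingness to pay falls by 34.5: (216 - 34.5) - Q = 36.5 + 0.5Q, so Q_t = 96.6667. Buyers pay P_b = 119.3333; sellers receive P_s = P_b - 34.5 = 84.8333.
Revenue is the tax times quantity traded: 34.5 x 96.6667 = 3335.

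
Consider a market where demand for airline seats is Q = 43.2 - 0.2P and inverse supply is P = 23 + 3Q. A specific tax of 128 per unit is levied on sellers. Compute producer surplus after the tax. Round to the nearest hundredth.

Rewriting demand in inverse form: P = 216 - 5Q.
Without the tax, 216 - 5Q = 23 + 3Q so Q* = 24.125 and P* = 95.375.
With the tax, sellers need 128 more per unit: 216 - 5Q = 23 + 3Q + 128, so Q_t = 8.125. Buyers pay P_b = 175.375; sellers receive P_s = P_b - 128 = 47.375.
PS = (1/2)(Q_t)(P_s - 23) = (1/2)(8.125)(24.375) = 99.0234.

99.02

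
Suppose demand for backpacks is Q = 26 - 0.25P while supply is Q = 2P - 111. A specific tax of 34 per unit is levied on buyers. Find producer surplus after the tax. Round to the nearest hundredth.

2.60

Rewriting demand in inverse form: P = 104 - 4Q.
Rewriting supply in inverse form: P = 55.5 + 0.5Q.
Pre-tax equilibrium: 104 - 4Q = 55.5 + 0.5Q gives Q* = 10.7778, P* = 60.8889.
With the tax, buyers' net willingness to pay falls by 34: (104 - 34) - 4Q = 55.5 + 0.5Q, so Q_t = 3.2222. Buyers pay P_b = 91.1111; sellers receive P_s = P_b - 34 = 57.1111.
PS = (1/2)(Q_t)(P_s - 55.5) = (1/2)(3.2222)(1.6111) = 2.5957.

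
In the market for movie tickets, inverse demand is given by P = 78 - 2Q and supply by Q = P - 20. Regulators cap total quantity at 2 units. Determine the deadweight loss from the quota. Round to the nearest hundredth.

Rewriting supply in inverse form: P = 20 + Q.
Unrestricted equilibrium: Q* = (78 - 20)/(2 + 1) = 19.3333.
At Q = 2 the demand price is 78 - 2(2) = 74 and the supply price is 20 + (2) = 22.
Deadweight loss is the triangle between the curves from 2 to 19.3333: (1/2)(74 - 22)(19.3333 - 2) = 450.6667.

450.67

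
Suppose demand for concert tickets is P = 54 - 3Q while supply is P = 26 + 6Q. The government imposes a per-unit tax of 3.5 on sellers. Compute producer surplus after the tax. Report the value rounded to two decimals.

22.23

Without the tax, 54 - 3Q = 26 + 6Q so Q* = 3.1111 and P* = 44.6667.
With the tax, sellers need 3.5 more per unit: 54 - 3Q = 26 + 6Q + 3.5, so Q_t = 2.7222. Buyers pay P_b = 45.8333; sellers receive P_s = P_b - 3.5 = 42.3333.
PS = (1/2)(Q_t)(P_s - 26) = (1/2)(2.7222)(16.3333) = 22.2315.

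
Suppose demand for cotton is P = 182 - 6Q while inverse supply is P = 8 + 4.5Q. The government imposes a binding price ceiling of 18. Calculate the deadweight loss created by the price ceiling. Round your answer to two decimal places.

1080.97

Without the control, 182 - 6Q = 8 + 4.5Q so Q* = 16.5714 and P* = 82.5714.
At the ceiling price 18, quantity supplied is (18 - 8)/4.5 = 2.2222; supply is the short side, so Q = 2.2222 trades at P = 18.
The lost-trades triangle has base Q* - 2.2222 = 14.3492 and height equal to the gap between the curves at Q = 2.2222, which is 168.6667 - 18 = 150.6667. DWL = (1/2)(14.3492)(150.6667) = 1080.9735.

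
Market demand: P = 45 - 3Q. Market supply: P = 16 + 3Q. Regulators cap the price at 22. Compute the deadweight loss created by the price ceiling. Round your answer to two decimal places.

24.08

Free-market equilibrium: 45 - 3Q = 16 + 3Q gives Q* = 4.8333, P* = 30.5.
At the ceiling price 22, quantity supplied is (22 - 16)/3 = 2; supply is the short side, so Q = 2 trades at P = 22.
At Q = 2 the demand price is 39 and the supply price is 22. Deadweight loss is the triangle between the curves from 2 to 4.8333: (1/2)(39 - 22)(4.8333 - 2) = 24.0833.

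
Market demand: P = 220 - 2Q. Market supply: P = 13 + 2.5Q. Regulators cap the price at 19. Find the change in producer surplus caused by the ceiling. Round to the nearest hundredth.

Without the control, 220 - 2Q = 13 + 2.5Q so Q* = 46 and P* = 128.
At P = 19, sellers supply (19 - 13)/2.5 = 2.4 while buyers want more, so the quantity traded is 2.4 at price 19.
PS goes from (1/2)(46)(115) = 2645 to 7.2 (computed as (19 - 13)(2.4) - (1/2)(2.5)(2.4)^2), a change of -2637.8.

-2637.80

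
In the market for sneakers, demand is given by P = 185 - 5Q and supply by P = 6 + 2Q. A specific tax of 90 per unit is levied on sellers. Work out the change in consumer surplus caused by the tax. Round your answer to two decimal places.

Pre-tax equilibrium: 185 - 5Q = 6 + 2Q gives Q* = 25.5714, P* = 57.1429.
A tax on sellers shifts supply up by 90: 185 - 5Q = 6 + 2Q + 90, so Q_t = 12.7143. Buyers pay P_b = 121.4286; sellers receive P_s = P_b - 90 = 31.4286.
Consumers lose the trapezoid between P* and P_b out to Q_t plus the triangle from Q_t to Q*: change in CS = 404.1327 - 1634.7449 = -1230.6122.

-1230.61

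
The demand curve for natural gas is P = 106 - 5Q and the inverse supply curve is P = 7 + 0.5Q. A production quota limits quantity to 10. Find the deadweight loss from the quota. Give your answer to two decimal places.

Unrestricted equilibrium: Q* = (106 - 7)/(5 + 0.5) = 18.
At Q = 10 the demand price is 106 - 5(10) = 56 and the supply price is 7 + 0.5(10) = 12.
DWL = (1/2)(gap between curves at 10) x (Q* - 10) = (1/2)(44)(8) = 176.

176.00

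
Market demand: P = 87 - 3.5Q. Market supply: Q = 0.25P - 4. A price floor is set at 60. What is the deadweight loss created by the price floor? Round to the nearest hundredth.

Rewriting supply in inverse form: P = 16 + 4Q.
Free-market equilibrium: 87 - 3.5Q = 16 + 4Q gives Q* = 9.4667, P* = 53.8667.
At P = 60, buyers demand (87 - 60)/3.5 = 7.7143 while sellers would supply more, so the quantity traded is 7.7143 at price 60.
At Q = 7.7143 the demand price is 60 and the supply price is 46.8571. Deadweight loss is the triangle between the curves from 7.7143 to 9.4667: (1/2)(60 - 46.8571)(9.4667 - 7.7143) = 11.5156.

11.52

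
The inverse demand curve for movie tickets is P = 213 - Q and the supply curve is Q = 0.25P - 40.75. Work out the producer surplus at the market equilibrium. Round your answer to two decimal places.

Rewriting supply in inverse form: P = 163 + 4Q.
Equilibrium: 213 - Q = 163 + 4Q, so Q* = 10 and P* = 203.
The supply curve's price intercept is 163, so PS = (1/2)(Q*)(P* - 163) = (1/2)(10)(40) = 200.

200.00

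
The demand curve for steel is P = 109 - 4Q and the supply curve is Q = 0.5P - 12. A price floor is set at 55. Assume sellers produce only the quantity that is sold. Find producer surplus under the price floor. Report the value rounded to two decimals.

236.25

Rewriting supply in inverse form: P = 24 + 2Q.
Without the control, 109 - 4Q = 24 + 2Q so Q* = 14.1667 and P* = 52.3333.
At P = 55, buyers demand (109 - 55)/4 = 13.5 while sellers would supply more, so the quantity traded is 13.5 at price 55.
The supply price at Q = 13.5 is 51. PS is the trapezoid between 55 and supply over [0, 13.5]: (1/2)[(55 - 24) + (55 - 51)](13.5) = 236.25.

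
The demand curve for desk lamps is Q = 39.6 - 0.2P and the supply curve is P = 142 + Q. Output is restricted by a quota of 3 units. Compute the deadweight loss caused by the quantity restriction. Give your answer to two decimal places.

Rewriting demand in inverse form: P = 198 - 5Q.
Without the quota, 198 - 5Q = 142 + Q gives Q* = 9.3333.
At Q = 3 the demand price is 198 - 5(3) = 183 and the supply price is 142 + (3) = 145.
Deadweight loss is the triangle between the curves from 3 to 9.3333: (1/2)(183 - 145)(9.3333 - 3) = 120.3333.

120.33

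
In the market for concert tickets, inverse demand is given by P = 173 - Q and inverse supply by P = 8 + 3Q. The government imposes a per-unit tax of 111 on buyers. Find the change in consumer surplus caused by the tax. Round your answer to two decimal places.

-759.66

Without the tax, 173 - Q = 8 + 3Q so Q* = 41.25 and P* = 131.75.
With the tax, buyers' net willingness to pay falls by 111: (173 - 111) - Q = 8 + 3Q, so Q_t = 13.5. Buyers pay P_b = 159.5; sellers receive P_s = P_b - 111 = 48.5.
CS falls from (1/2)(41.25)(41.25) = 850.7812 to (1/2)(13.5)(13.5) = 91.125, a change of -759.6562.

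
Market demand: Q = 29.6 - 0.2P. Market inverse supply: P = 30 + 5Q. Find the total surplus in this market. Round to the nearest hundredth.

Rewriting demand in inverse form: P = 148 - 5Q.
Setting demand equal to supply, 118 = 10Q, so Q* = 11.8 and P* = 89.
Total surplus is the full triangle between the curves from 0 to Q*: (1/2)(11.8)(148 - 30) = 696.2.

696.20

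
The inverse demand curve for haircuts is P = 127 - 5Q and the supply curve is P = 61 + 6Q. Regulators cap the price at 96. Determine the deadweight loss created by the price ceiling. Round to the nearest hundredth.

Without the control, 127 - 5Q = 61 + 6Q so Q* = 6 and P* = 97.
At the ceiling price 96, quantity supplied is (96 - 61)/6 = 5.8333; supply is the short side, so Q = 5.8333 trades at P = 96.
At Q = 5.8333 the demand price is 97.8333 and the supply price is 96. Deadweight loss is the triangle between the curves from 5.8333 to 6: (1/2)(97.8333 - 96)(6 - 5.8333) = 0.1528.

0.15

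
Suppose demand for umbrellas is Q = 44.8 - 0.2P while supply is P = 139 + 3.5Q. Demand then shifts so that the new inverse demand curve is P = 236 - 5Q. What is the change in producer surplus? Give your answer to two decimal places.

52.90

Rewriting demand in inverse form: P = 224 - 5Q.
Initial equilibrium: Q_0 = 10, P_0 = 174; CS_0 = (1/2)(10)(50) = 250, PS_0 = (1/2)(10)(35) = 175.
New equilibrium: 236 - 5Q = 139 + 3.5Q gives Q_1 = 11.4118, P_1 = 178.9412; CS_1 = 325.5709, PS_1 = 227.8997.
Change in producer surplus = 227.8997 - 175 = 52.8997.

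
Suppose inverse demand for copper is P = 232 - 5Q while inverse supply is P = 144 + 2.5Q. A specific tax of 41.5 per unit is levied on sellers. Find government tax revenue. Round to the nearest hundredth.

257.30

Pre-tax equilibrium: 232 - 5Q = 144 + 2.5Q gives Q* = 11.7333, P* = 173.3333.
A tax on sellers shifts supply up by 41.5: 232 - 5Q = 144 + 2.5Q + 41.5, so Q_t = 6.2. Buyers pay P_b = 201; sellers receive P_s = P_b - 41.5 = 159.5.
Revenue is the tax times quantity traded: 41.5 x 6.2 = 257.3.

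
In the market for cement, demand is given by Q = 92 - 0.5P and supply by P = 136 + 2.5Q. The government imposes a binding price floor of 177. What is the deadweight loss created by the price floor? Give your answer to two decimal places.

115.56

Rewriting demand in inverse form: P = 184 - 2Q.
Free-market equilibrium: 184 - 2Q = 136 + 2.5Q gives Q* = 10.6667, P* = 162.6667.
At P = 177, buyers demand (184 - 177)/2 = 3.5 while sellers would supply more, so the quantity traded is 3.5 at price 177.
The lost-trades triangle has base Q* - 3.5 = 7.1667 and height equal to the gap between the curves at Q = 3.5, which is 177 - 144.75 = 32.25. DWL = (1/2)(7.1667)(32.25) = 115.5625.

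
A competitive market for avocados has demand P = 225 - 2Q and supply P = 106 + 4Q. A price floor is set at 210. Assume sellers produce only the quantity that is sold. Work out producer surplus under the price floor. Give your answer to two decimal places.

Free-market equilibrium: 225 - 2Q = 106 + 4Q gives Q* = 19.8333, P* = 185.3333.
At P = 210, buyers demand (225 - 210)/2 = 7.5 while sellers would supply more, so the quantity traded is 7.5 at price 210.
The supply price at Q = 7.5 is 136. PS is the trapezoid between 210 and supply over [0, 7.5]: (1/2)[(210 - 106) + (210 - 136)](7.5) = 667.5.

667.50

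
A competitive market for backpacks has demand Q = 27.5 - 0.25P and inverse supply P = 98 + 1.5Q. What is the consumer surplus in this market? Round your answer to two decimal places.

Rewriting demand in inverse form: P = 110 - 4Q.
Equilibrium: 110 - 4Q = 98 + 1.5Q, so Q* = 2.1818 and P* = 101.2727.
The demand choke price is 110, so CS = (1/2)(Q*)(110 - P*) = (1/2)(2.1818)(8.7273) = 9.5207.

9.52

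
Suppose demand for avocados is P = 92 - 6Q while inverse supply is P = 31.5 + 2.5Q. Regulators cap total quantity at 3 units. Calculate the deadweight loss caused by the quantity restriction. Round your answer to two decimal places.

72.06

Unrestricted equilibrium: Q* = (92 - 31.5)/(6 + 2.5) = 7.1176.
At Q = 3 the demand price is 92 - 6(3) = 74 and the supply price is 31.5 + 2.5(3) = 39.
DWL = (1/2)(gap between curves at 3) x (Q* - 3) = (1/2)(35)(4.1176) = 72.0588.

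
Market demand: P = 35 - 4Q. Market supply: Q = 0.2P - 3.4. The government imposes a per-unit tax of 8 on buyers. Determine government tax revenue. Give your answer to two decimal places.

Rewriting supply in inverse form: P = 17 + 5Q.
Without the tax, 35 - 4Q = 17 + 5Q so Q* = 2 and P* = 27.
A tax on buyers shifts demand down by 8: (35 - 8) - 4Q = 17 + 5Q, so Q_t = 1.1111. Buyers pay P_b = 30.5556; sellers receive P_s = P_b - 8 = 22.5556.
Tax revenue = t x Q_t = 8 x 1.1111 = 8.8889.

8.89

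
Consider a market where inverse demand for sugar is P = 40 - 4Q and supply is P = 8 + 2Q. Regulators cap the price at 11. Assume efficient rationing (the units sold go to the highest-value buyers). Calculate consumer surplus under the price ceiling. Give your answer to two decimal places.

Without the control, 40 - 4Q = 8 + 2Q so Q* = 5.3333 and P* = 18.6667.
At the ceiling price 11, quantity supplied is (11 - 8)/2 = 1.5; supply is the short side, so Q = 1.5 trades at P = 11.
The demand price at Q = 1.5 is 34. CS is the trapezoid between demand and 11 over [0, 1.5]: (1/2)[(40 - 11) + (34 - 11)](1.5) = 39.

39.00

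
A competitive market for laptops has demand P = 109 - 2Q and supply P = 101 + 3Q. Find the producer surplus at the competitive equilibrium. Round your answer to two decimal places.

Equilibrium: 109 - 2Q = 101 + 3Q, so Q* = 1.6 and P* = 105.8.
Producer surplus is the triangle above supply below P*: (1/2)(1.6)(105.8 - 101) = (1/2)(1.6)(4.8) = 3.84.

3.84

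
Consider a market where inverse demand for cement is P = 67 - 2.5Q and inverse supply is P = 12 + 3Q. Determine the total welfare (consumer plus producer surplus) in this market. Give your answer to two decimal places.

Equilibrium: 67 - 2.5Q = 12 + 3Q, so Q* = 10 and P* = 42.
Total surplus is the full triangle between the curves from 0 to Q*: (1/2)(10)(67 - 12) = 275.

275.00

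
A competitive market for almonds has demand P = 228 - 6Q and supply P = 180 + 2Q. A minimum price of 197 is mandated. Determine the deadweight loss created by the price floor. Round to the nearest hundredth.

Without the control, 228 - 6Q = 180 + 2Q so Q* = 6 and P* = 192.
At P = 197, buyers demand (228 - 197)/6 = 5.1667 while sellers would supply more, so the quantity traded is 5.1667 at price 197.
The lost-trades triangle has base Q* - 5.1667 = 0.8333 and height equal to the gap between the curves at Q = 5.1667, which is 197 - 190.3333 = 6.6667. DWL = (1/2)(0.8333)(6.6667) = 2.7778.

2.78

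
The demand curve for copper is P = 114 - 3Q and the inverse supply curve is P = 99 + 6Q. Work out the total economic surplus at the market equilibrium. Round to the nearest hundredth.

12.50

Setting demand equal to supply, 15 = 9Q, so Q* = 1.6667 and P* = 109.
CS = (1/2)(1.6667)(5) = 4.1667 and PS = (1/2)(1.6667)(10) = 8.3333, so total surplus = 12.5.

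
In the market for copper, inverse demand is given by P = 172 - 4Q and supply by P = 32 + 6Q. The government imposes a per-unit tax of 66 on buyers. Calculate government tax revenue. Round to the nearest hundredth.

488.40

Without the tax, 172 - 4Q = 32 + 6Q so Q* = 14 and P* = 116.
A tax on buyers shifts demand down by 66: (172 - 66) - 4Q = 32 + 6Q, so Q_t = 7.4. Buyers pay P_b = 142.4; sellers receive P_s = P_b - 66 = 76.4.
Revenue is the tax times quantity traded: 66 x 7.4 = 488.4.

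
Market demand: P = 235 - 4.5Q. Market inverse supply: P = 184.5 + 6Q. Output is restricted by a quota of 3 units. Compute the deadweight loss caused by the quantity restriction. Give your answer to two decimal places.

17.19

Unrestricted equilibrium: Q* = (235 - 184.5)/(4.5 + 6) = 4.8095.
At Q = 3 the demand price is 235 - 4.5(3) = 221.5 and the supply price is 184.5 + 6(3) = 202.5.
DWL = (1/2)(gap between curves at 3) x (Q* - 3) = (1/2)(19)(1.8095) = 17.1905.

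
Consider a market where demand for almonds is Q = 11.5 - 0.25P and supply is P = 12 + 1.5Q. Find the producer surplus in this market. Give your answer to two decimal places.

Rewriting demand in inverse form: P = 46 - 4Q.
Equilibrium: 46 - 4Q = 12 + 1.5Q, so Q* = 6.1818 and P* = 21.2727.
The supply curve's price intercept is 12, so PS = (1/2)(Q*)(P* - 12) = (1/2)(6.1818)(9.2727) = 28.6612.

28.66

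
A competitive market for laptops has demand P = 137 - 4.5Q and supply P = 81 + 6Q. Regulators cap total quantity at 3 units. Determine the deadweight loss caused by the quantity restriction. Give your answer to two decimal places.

Without the quota, 137 - 4.5Q = 81 + 6Q gives Q* = 5.3333.
At Q = 3 the demand price is 137 - 4.5(3) = 123.5 and the supply price is 81 + 6(3) = 99.
DWL = (1/2)(gap between curves at 3) x (Q* - 3) = (1/2)(24.5)(2.3333) = 28.5833.

28.58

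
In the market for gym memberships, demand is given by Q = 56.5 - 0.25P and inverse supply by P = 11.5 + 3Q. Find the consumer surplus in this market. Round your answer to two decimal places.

1877.97

Rewriting demand in inverse form: P = 226 - 4Q.
Equilibrium: 226 - 4Q = 11.5 + 3Q, so Q* = 30.6429 and P* = 103.4286.
Consumer surplus is the triangle under demand above P*: (1/2)(30.6429)(226 - 103.4286) = (1/2)(30.6429)(122.5714) = 1877.9694.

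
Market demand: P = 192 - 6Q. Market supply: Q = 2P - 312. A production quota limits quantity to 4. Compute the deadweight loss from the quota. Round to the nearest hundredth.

7.69

Rewriting supply in inverse form: P = 156 + 0.5Q.
Without the quota, 192 - 6Q = 156 + 0.5Q gives Q* = 5.5385.
At Q = 4 the demand price is 192 - 6(4) = 168 and the supply price is 156 + 0.5(4) = 158.
Deadweight loss is the triangle between the curves from 4 to 5.5385: (1/2)(168 - 158)(5.5385 - 4) = 7.6923.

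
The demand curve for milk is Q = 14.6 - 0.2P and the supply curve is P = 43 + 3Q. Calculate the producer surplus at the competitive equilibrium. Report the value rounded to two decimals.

21.09

Rewriting demand in inverse form: P = 73 - 5Q.
Equilibrium: 73 - 5Q = 43 + 3Q, so Q* = 3.75 and P* = 54.25.
PS is the area between P* and the supply curve from 0 to Q*: (1/2)(3.75)(11.25) = 21.0938.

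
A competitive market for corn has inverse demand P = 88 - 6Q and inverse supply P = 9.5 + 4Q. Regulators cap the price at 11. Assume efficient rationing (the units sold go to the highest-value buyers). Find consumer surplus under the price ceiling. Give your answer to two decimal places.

Without the control, 88 - 6Q = 9.5 + 4Q so Q* = 7.85 and P* = 40.9.
At the ceiling price 11, quantity supplied is (11 - 9.5)/4 = 0.375; supply is the short side, so Q = 0.375 trades at P = 11.
The demand price at Q = 0.375 is 85.75. CS is the trapezoid between demand and 11 over [0, 0.375]: (1/2)[(88 - 11) + (85.75 - 11)](0.375) = 28.4531.

28.45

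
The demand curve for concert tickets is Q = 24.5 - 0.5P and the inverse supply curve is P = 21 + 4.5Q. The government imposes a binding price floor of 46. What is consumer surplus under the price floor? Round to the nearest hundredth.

2.25

Rewriting demand in inverse form: P = 49 - 2Q.
Free-market equilibrium: 49 - 2Q = 21 + 4.5Q gives Q* = 4.3077, P* = 40.3846.
At P = 46, buyers demand (49 - 46)/2 = 1.5 while sellers would supply more, so the quantity traded is 1.5 at price 46.
CS is the triangle under demand above 46: (1/2)(1.5)(49 - 46) = 2.25.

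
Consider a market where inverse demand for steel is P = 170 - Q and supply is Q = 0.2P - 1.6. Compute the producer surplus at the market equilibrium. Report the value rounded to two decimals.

Rewriting supply in inverse form: P = 8 + 5Q.
Setting demand equal to supply, 162 = 6Q, so Q* = 27 and P* = 143.
Producer surplus is the triangle above supply below P*: (1/2)(27)(143 - 8) = (1/2)(27)(135) = 1822.5.

1822.50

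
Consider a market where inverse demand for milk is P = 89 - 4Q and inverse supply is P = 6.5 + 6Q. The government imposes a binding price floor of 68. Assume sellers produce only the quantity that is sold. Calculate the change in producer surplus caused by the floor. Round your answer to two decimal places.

Free-market equilibrium: 89 - 4Q = 6.5 + 6Q gives Q* = 8.25, P* = 56.
At P = 68, buyers demand (89 - 68)/4 = 5.25 while sellers would supply more, so the quantity traded is 5.25 at price 68.
PS goes from (1/2)(8.25)(49.5) = 204.1875 to 240.1875 (computed as (68 - 6.5)(5.25) - (1/2)(6)(5.25)^2), a change of 36.

36.00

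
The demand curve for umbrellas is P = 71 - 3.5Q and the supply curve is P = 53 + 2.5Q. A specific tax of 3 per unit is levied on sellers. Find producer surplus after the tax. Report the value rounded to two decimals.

Pre-tax equilibrium: 71 - 3.5Q = 53 + 2.5Q gives Q* = 3, P* = 60.5.
A tax on sellers shifts supply up by 3: 71 - 3.5Q = 53 + 2.5Q + 3, so Q_t = 2.5. Buyers pay P_b = 62.25; sellers receive P_s = P_b - 3 = 59.25.
Producer surplus is the triangle above supply below P_s: (1/2)(2.5)(59.25 - 53) = 7.8125.

7.81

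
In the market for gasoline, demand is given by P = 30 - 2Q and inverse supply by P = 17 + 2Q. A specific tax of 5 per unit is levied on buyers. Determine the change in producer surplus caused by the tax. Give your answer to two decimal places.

-6.56

Pre-tax equilibrium: 30 - 2Q = 17 + 2Q gives Q* = 3.25, P* = 23.5.
With the tax, buyers' net willingness to pay falls by 5: (30 - 5) - 2Q = 17 + 2Q, so Q_t = 2. Buyers pay P_b = 26; sellers receive P_s = P_b - 5 = 21.
Producers lose the trapezoid between P_s and P* out to Q_t plus the triangle from Q_t to Q*: change in PS = 4 - 10.5625 = -6.5625.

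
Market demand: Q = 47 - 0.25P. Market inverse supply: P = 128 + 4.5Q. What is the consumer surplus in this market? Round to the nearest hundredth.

99.65

Rewriting demand in inverse form: P = 188 - 4Q.
Equilibrium: 188 - 4Q = 128 + 4.5Q, so Q* = 7.0588 and P* = 159.7647.
CS is the area between the demand curve and P* from 0 to Q*: (1/2)(7.0588)(28.2353) = 99.654.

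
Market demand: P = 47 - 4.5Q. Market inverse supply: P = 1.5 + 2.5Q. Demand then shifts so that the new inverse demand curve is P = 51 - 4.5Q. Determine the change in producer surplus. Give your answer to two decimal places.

Initial equilibrium: Q_0 = 6.5, P_0 = 17.75; CS_0 = (1/2)(6.5)(29.25) = 95.0625, PS_0 = (1/2)(6.5)(16.25) = 52.8125.
New equilibrium: 51 - 4.5Q = 1.5 + 2.5Q gives Q_1 = 7.0714, P_1 = 19.1786; CS_1 = 112.5115, PS_1 = 62.5064.
Change in producer surplus = 62.5064 - 52.8125 = 9.6939.

9.69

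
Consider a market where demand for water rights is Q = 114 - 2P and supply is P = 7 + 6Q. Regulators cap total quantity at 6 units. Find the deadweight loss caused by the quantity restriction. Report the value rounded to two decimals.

9.31

Rewriting demand in inverse form: P = 57 - 0.5Q.
Without the quota, 57 - 0.5Q = 7 + 6Q gives Q* = 7.6923.
At Q = 6 the demand price is 57 - 0.5(6) = 54 and the supply price is 7 + 6(6) = 43.
DWL = (1/2)(gap between curves at 6) x (Q* - 6) = (1/2)(11)(1.6923) = 9.3077.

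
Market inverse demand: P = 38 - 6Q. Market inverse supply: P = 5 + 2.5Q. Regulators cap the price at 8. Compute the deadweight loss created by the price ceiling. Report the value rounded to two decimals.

Free-market equilibrium: 38 - 6Q = 5 + 2.5Q gives Q* = 3.8824, P* = 14.7059.
At P = 8, sellers supply (8 - 5)/2.5 = 1.2 while buyers want more, so the quantity traded is 1.2 at price 8.
The lost-trades triangle has base Q* - 1.2 = 2.6824 and height equal to the gap between the curves at Q = 1.2, which is 30.8 - 8 = 22.8. DWL = (1/2)(2.6824)(22.8) = 30.5788.

30.58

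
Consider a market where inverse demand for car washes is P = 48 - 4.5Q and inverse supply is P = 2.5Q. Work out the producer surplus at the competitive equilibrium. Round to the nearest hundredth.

58.78

Setting demand equal to supply, 48 = 7Q, so Q* = 6.8571 and P* = 17.1429.
Producer surplus is the triangle above supply below P*: (1/2)(6.8571)(17.1429 - 0) = (1/2)(6.8571)(17.1429) = 58.7755.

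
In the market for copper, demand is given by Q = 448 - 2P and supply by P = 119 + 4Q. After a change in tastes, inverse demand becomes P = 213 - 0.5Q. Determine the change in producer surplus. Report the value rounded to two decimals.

-216.20

Rewriting demand in inverse form: P = 224 - 0.5Q.
Initial equilibrium: Q_0 = 23.3333, P_0 = 212.3333; CS_0 = (1/2)(23.3333)(11.6667) = 136.1111, PS_0 = (1/2)(23.3333)(93.3333) = 1088.8889.
New equilibrium: 213 - 0.5Q = 119 + 4Q gives Q_1 = 20.8889, P_1 = 202.5556; CS_1 = 109.0864, PS_1 = 872.6914.
Change in producer surplus = 872.6914 - 1088.8889 = -216.1975.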